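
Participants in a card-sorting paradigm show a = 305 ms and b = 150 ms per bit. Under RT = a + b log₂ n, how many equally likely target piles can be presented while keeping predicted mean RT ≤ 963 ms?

20

150·log₂ n ≤ 963 − 305 = 658, giving log₂ n ≤ 4.3867 and n ≤ 20.918. The largest whole number is 20.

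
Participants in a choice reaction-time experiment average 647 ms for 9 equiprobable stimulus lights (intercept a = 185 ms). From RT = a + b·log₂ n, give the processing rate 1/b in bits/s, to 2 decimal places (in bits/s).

Choice component = 647 − 185 = 462 ms over log₂(9) = 3.1699 bits.
b = 462 / 3.1699 = 145.745 ms/bit, so 1/b = 6.861 bits/s.

6.86 bits/s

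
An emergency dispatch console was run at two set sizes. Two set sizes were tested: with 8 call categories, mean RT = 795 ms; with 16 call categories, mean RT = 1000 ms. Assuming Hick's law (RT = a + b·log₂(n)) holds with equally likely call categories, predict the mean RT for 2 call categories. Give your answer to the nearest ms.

385 ms

Solve the two-equation system in a and b:
  b = (1000 − 795) / (log₂ 16 − log₂ 8) = 205 / (4 − 3) = 205 ms/bit
  a = 795 − 205 × 3 = 180 ms
Then RT(2) = 180 + 205 × log₂ 2 = 180 + 205 × 1 ≈ 385.000 ms.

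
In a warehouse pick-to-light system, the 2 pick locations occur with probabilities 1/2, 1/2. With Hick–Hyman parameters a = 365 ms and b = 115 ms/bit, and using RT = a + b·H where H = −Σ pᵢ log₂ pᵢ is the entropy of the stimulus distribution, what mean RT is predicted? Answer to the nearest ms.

Each term −pᵢ log₂ pᵢ: 0.5·1 + 0.5·1; summed, H = 1.000 bits.
Mean RT = a + bH = 365 + 115·1.000 = 480.00 ms.

480 ms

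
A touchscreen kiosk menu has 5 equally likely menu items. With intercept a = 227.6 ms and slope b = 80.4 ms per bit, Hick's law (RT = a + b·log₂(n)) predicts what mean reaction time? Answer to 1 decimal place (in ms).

414.3 ms

log₂(5) = 2.3219 bits, so RT = 227.6 + 80.4 × 2.3219 ≈ 414.283 ms.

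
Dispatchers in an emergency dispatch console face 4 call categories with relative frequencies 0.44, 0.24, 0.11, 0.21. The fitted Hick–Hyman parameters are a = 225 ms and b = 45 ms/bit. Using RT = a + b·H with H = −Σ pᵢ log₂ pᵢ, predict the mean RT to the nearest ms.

Entropy contributions −pᵢ log₂ pᵢ: 0.5211, 0.4941, 0.3503, 0.4728; sum H = 1.8384 bits.
RT = a + bH = 225 + 45·1.8384 = 307.73 ms.

308 ms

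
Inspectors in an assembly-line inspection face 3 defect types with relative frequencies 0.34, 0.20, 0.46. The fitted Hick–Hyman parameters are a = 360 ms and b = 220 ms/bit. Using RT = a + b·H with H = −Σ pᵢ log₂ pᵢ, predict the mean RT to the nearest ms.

Entropy contributions −pᵢ log₂ pᵢ: 0.5292, 0.4644, 0.5153; sum H = 1.5089 bits.
RT = a + bH = 360 + 220·1.5089 = 691.96 ms.

692 ms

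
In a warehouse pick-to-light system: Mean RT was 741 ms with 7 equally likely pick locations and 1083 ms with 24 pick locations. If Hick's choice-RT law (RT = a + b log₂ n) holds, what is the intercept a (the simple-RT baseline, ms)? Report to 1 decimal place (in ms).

b = (RT₂ − RT₁)/(log₂ n₂ − log₂ n₁) = (1083 − 741)/(4.5850 − 2.8074) = 192.393 ms/bit.
a = RT₁ − b·log₂ n₁ = 741 − 192.393 × 2.8074 = 200.883 ms.

200.9 ms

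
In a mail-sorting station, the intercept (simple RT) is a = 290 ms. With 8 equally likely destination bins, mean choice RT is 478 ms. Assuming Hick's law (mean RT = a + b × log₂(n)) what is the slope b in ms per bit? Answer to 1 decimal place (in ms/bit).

8 alternatives carry log₂ 8 = 3 bits; the choice cost is 478 − 290 = 188 ms, so b = 188/3 = 62.667 ms/bit.

62.7 ms/bit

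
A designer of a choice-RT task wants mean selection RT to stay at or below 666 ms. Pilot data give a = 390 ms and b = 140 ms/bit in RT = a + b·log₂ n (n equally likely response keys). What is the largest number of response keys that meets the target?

3

Set 390 + 140·log₂ n ≤ 666 → log₂ n ≤ (666 − 390)/140 = 1.9714.
So n ≤ 2^1.9714 = 3.922; the largest integer n is 3.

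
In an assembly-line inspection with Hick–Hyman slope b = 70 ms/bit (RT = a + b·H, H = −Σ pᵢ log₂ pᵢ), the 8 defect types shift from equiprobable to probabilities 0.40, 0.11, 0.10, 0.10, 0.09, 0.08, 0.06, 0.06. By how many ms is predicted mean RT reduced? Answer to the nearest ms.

Equiprobable entropy H₀ = log₂ 8 = 3.0000 bits.
Skewed entropy H = −Σ pᵢ log₂ pᵢ = 2.6347 bits.
ΔRT = b·(H₀ − H) = 70 × 0.3653 = 25.57 ms.

26 ms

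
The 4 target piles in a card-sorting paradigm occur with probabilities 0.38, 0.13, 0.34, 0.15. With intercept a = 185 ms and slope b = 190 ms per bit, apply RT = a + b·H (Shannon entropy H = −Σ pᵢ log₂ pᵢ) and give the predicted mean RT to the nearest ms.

H = 0.38·log₂(1/0.38) + 0.13·log₂(1/0.13) + 0.34·log₂(1/0.34) + 0.15·log₂(1/0.15) = 1.8528 bits.
RT = 185 + 190 × 1.8528 = 537.03 ms.

537 ms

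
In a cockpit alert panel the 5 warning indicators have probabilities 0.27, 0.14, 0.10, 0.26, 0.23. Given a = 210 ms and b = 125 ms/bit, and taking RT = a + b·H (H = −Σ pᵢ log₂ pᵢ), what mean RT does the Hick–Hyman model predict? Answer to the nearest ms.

Entropy contributions −pᵢ log₂ pᵢ: 0.5100, 0.3971, 0.3322, 0.5053, 0.4877; sum H = 2.2323 bits.
RT = a + bH = 210 + 125·2.2323 = 489.04 ms.

489 ms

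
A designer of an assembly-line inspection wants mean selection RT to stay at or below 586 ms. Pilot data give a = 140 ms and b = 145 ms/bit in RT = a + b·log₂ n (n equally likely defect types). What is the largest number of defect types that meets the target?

145·log₂ n ≤ 586 − 140 = 446, giving log₂ n ≤ 3.0759 and n ≤ 8.432. The largest whole number is 8.

8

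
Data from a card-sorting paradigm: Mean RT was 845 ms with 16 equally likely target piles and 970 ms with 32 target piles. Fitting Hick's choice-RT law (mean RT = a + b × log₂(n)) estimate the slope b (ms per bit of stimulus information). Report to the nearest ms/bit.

The slope on a log₂ axis is (970 − 845) / (5 − 4) = 125 ms/bit.

125 ms/bit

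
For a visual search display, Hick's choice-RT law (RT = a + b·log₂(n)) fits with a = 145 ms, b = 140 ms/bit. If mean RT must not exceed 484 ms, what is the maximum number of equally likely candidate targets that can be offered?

5

140·log₂ n ≤ 484 − 145 = 339, giving log₂ n ≤ 2.4214 and n ≤ 5.357. The largest whole number is 5.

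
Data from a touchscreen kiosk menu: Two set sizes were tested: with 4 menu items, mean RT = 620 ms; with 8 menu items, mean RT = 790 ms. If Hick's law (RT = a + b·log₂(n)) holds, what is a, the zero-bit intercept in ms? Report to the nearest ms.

280 ms

The slope on a log₂ axis is (790 − 620) / (3 − 2) = 170 ms/bit.
Intercept: a = 620 − 170·log₂(4) = 280.000 ms.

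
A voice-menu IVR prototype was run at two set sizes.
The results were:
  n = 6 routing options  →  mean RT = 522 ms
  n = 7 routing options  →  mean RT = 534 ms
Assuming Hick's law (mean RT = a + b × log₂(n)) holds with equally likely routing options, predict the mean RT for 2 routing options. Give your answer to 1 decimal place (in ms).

436.5 ms

RT is linear in log₂ n, so two points fix the line:
  b = (534 − 522) / (log₂ 7 − log₂ 6) = 12 / (2.8074 − 2.5850) = 53.959 ms/bit
  a = 522 − 53.959 × 2.5850 = 382.519 ms
Then RT(2) = 382.519 + 53.959 × log₂ 2 = 382.519 + 53.959 × 1 ≈ 436.478 ms.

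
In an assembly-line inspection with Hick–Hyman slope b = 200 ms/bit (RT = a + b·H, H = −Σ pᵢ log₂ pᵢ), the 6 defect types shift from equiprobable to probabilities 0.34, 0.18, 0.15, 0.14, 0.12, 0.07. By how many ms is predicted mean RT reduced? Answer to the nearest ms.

Equiprobable entropy H₀ = log₂ 6 = 2.5850 bits.
Skewed entropy H = −Σ pᵢ log₂ pᵢ = 2.4178 bits.
ΔRT = b·(H₀ − H) = 200 × 0.1672 = 33.44 ms.

33 ms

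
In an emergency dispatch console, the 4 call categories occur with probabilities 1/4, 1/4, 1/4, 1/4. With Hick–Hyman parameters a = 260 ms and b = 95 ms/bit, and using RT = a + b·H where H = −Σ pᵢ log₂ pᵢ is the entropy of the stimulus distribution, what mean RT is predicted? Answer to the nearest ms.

450 ms

H = −Σ pᵢ log₂ pᵢ = 0.25·2 + 0.25·2 + 0.25·2 + 0.25·2 = 2.000 bits.
RT = 260 + 95 × 2.000 = 450.00 ms.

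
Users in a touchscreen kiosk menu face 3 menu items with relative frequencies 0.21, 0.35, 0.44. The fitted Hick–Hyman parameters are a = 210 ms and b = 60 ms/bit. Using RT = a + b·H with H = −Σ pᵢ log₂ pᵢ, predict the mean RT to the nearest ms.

301 ms

H = 0.21·log₂(1/0.21) + 0.35·log₂(1/0.35) + 0.44·log₂(1/0.44) = 1.5241 bits.
RT = 210 + 60 × 1.5241 = 301.44 ms.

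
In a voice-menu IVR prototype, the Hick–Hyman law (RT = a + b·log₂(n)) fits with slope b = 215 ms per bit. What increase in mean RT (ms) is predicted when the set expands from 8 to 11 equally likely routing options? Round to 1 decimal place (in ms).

98.8 ms

The intercept a cancels: ΔRT = b·(log₂ n₂ − log₂ n₁) = b·log₂(n₂/n₁).
log₂(11) − log₂(8) = 3.4594 − 3 = 0.4594.
ΔRT = 215 × 0.4594 = 98.778 ms.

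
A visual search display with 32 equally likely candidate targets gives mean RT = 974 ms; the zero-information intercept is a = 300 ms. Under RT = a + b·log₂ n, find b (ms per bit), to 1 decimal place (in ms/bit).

134.8 ms/bit

b = (974 − 300) / log₂(32) = 674 / 5 = 134.800 ms/bit.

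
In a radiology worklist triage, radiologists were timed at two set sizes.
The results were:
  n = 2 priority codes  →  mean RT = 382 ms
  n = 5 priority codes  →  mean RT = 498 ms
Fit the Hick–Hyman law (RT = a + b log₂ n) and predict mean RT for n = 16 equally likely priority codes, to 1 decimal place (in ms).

Fit slope and intercept:
  b = (498 − 382) / (log₂ 5 − log₂ 2) = 116 / (2.3219 − 1) = 87.751 ms/bit
  a = 382 − 87.751 × 1 = 294.249 ms
Then RT(16) = 294.249 + 87.751 × log₂ 16 = 294.249 + 87.751 × 4 ≈ 645.252 ms.

645.3 ms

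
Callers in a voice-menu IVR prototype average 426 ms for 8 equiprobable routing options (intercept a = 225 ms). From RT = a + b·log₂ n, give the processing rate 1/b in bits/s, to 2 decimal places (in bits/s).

Choice component = 426 − 225 = 201 ms over log₂(8) = 3 bits.
b = 201 / 3 = 67.000 ms/bit, so 1/b = 14.925 bits/s.

14.93 bits/s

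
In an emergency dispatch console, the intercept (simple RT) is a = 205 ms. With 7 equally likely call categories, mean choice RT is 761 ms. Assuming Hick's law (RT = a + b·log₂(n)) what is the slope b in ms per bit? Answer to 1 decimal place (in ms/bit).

198.1 ms/bit

7 alternatives carry log₂ 7 = 2.8074 bits; the choice cost is 761 − 205 = 556 ms, so b = 556/2.8074 = 198.051 ms/bit.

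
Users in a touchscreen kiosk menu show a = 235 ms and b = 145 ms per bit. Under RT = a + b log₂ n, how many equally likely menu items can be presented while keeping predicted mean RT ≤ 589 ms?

5

145·log₂ n ≤ 589 − 235 = 354, giving log₂ n ≤ 2.4414 and n ≤ 5.432. The largest whole number is 5.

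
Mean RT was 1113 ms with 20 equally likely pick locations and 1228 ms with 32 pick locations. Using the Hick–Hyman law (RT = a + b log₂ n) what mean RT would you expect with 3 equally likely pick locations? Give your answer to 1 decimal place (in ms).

648.8 ms

RT is linear in log₂ n, so two points fix the line:
  b = (1228 − 1113) / (log₂ 32 − log₂ 20) = 115 / (5 − 4.3219) = 169.599 ms/bit
  a = 1113 − 169.599 × 4.3219 = 380.007 ms
Then RT(3) = 380.007 + 169.599 × log₂ 3 = 380.007 + 169.599 × 1.5850 ≈ 648.815 ms.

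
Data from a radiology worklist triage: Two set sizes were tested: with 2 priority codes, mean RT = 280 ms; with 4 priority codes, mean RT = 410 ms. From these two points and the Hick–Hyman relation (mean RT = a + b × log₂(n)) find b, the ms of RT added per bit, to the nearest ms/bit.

The slope on a log₂ axis is (410 − 280) / (2 − 1) = 130 ms/bit.

130 ms/bit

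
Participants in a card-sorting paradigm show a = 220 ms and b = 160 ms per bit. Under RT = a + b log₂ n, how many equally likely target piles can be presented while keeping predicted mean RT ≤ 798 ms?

12

Set 220 + 160·log₂ n ≤ 798 → log₂ n ≤ (798 − 220)/160 = 3.6125.
So n ≤ 2^3.6125 = 12.231; the largest integer n is 12.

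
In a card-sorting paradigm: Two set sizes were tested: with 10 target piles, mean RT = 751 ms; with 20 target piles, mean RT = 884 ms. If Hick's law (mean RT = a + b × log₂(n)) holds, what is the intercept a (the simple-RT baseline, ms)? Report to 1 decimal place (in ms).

Slope: b = (884 − 751) / (log₂ 20 − log₂ 10) = 133/1.0000 = 133.000 ms/bit.
Intercept: a = 751 − 133.000·log₂(10) = 309.184 ms.

309.2 ms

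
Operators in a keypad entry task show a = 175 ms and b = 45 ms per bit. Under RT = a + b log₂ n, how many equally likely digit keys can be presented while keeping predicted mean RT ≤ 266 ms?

4

Information budget: (266 − 175)/45 = 2.0222 bits, so n ≤ 2^2.0222 = 4.062 → at most 4.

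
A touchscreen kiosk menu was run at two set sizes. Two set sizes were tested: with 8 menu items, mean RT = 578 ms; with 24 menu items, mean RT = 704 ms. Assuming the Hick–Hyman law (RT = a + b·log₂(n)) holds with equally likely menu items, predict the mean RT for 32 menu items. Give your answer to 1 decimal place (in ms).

Fit slope and intercept:
  b = (704 − 578) / (log₂ 24 − log₂ 8) = 126 / (4.5850 − 3) = 79.497 ms/bit
  a = 578 − 79.497 × 3 = 339.509 ms
Then RT(32) = 339.509 + 79.497 × log₂ 32 = 339.509 + 79.497 × 5 ≈ 736.994 ms.

737.0 ms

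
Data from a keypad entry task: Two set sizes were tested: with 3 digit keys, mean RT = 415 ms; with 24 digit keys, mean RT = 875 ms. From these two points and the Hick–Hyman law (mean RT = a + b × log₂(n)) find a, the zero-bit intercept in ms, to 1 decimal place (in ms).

172.0 ms

The slope on a log₂ axis is (875 − 415) / (4.5850 − 1.5850) = 153.333 ms/bit.
Intercept: a = 415 − 153.333·log₂(3) = 171.972 ms.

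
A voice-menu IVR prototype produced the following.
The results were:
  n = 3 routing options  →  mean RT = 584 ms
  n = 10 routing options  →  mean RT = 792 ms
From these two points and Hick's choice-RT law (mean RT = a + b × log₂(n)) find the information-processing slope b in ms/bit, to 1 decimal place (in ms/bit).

119.7 ms/bit

Slope: b = (792 − 584) / (log₂ 10 − log₂ 3) = 208/1.7370 = 119.749 ms/bit.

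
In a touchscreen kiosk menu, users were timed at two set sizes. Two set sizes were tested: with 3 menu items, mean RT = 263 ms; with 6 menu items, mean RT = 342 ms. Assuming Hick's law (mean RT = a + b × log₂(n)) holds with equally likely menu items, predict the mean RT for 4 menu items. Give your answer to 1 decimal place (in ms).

With log₂ n on the abscissa the relation is linear; from the two conditions:
  b = (342 − 263) / (log₂ 6 − log₂ 3) = 79 / (2.5850 − 1.5850) = 79.000 ms/bit
  a = 263 − 79.000 × 1.5850 = 137.788 ms
Then RT(4) = 137.788 + 79.000 × log₂ 4 = 137.788 + 79.000 × 2 ≈ 295.788 ms.

295.8 ms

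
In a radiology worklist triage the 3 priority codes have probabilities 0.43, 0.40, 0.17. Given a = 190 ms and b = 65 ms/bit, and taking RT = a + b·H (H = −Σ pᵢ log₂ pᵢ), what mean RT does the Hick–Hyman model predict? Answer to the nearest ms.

Entropy contributions −pᵢ log₂ pᵢ: 0.5236, 0.5288, 0.4346; sum H = 1.4869 bits.
RT = a + bH = 190 + 65·1.4869 = 286.65 ms.

287 ms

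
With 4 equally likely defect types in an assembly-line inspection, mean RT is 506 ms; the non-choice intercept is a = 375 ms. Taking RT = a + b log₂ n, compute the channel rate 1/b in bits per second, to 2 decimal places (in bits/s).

15.27 bits/s

b = (506 − 375)/log₂ 4 = 131/2 = 65.500 ms per bit = 0.06550 s/bit; the reciprocal is 15.267 bits/s.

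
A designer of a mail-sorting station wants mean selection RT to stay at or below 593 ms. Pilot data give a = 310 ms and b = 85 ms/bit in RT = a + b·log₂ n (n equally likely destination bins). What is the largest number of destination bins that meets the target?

10

Information budget: (593 − 310)/85 = 3.3294 bits, so n ≤ 2^3.3294 = 10.052 → at most 10.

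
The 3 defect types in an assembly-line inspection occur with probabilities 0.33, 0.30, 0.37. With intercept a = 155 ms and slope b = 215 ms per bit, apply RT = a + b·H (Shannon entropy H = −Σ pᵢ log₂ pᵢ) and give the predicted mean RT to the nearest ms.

H = 0.33·log₂(1/0.33) + 0.30·log₂(1/0.30) + 0.37·log₂(1/0.37) = 1.5796 bits.
RT = 155 + 215 × 1.5796 = 494.62 ms.

495 ms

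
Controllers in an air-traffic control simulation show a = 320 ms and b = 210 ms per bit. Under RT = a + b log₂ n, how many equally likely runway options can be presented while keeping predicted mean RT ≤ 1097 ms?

Set 320 + 210·log₂ n ≤ 1097 → log₂ n ≤ (1097 − 320)/210 = 3.7000.
So n ≤ 2^3.7000 = 12.996; the largest integer n is 12.

12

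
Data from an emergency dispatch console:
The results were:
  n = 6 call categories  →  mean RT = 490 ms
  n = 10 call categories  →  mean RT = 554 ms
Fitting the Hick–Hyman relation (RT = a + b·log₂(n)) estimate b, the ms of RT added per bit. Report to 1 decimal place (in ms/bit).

Slope: b = (554 − 490) / (log₂ 10 − log₂ 6) = 64/0.7370 = 86.843 ms/bit.

86.8 ms/bit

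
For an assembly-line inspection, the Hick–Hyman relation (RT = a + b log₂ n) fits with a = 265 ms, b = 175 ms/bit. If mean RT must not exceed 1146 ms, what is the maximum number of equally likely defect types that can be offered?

Information budget: (1146 − 265)/175 = 5.0343 bits, so n ≤ 2^5.0343 = 32.770 → at most 32.

32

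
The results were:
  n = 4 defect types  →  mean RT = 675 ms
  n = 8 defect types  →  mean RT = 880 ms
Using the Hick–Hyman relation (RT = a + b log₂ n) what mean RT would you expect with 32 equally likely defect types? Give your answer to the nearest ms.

1290 ms

With log₂ n on the abscissa the relation is linear; from the two conditions:
  b = (880 − 675) / (log₂ 8 − log₂ 4) = 205 / (3 − 2) = 205 ms/bit
  a = 675 − 205 × 2 = 265 ms
Then RT(32) = 265 + 205 × log₂ 32 = 265 + 205 × 5 ≈ 1290.000 ms.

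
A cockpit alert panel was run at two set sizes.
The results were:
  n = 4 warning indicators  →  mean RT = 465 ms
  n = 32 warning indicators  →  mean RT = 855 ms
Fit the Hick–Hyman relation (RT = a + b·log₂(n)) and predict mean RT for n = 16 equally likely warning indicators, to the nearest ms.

725 ms

RT is linear in log₂ n, so two points fix the line:
  b = (855 − 465) / (log₂ 32 − log₂ 4) = 390 / (5 − 2) = 130 ms/bit
  a = 465 − 130 × 2 = 205 ms
Then RT(16) = 205 + 130 × log₂ 16 = 205 + 130 × 4 ≈ 725.000 ms.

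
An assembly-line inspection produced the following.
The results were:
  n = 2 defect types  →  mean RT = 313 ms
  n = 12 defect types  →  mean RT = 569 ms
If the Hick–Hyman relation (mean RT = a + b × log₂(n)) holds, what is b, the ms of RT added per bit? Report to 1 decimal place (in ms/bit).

99.0 ms/bit

Slope: b = (569 − 313) / (log₂ 12 − log₂ 2) = 256/2.5850 = 99.034 ms/bit.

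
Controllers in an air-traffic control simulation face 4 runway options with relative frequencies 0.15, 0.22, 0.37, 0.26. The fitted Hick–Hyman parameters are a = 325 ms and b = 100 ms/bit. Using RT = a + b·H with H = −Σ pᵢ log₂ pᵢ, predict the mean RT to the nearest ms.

H = 0.15·log₂(1/0.15) + 0.22·log₂(1/0.22) + 0.37·log₂(1/0.37) + 0.26·log₂(1/0.26) = 1.9271 bits.
RT = 325 + 100 × 1.9271 = 517.71 ms.

518 ms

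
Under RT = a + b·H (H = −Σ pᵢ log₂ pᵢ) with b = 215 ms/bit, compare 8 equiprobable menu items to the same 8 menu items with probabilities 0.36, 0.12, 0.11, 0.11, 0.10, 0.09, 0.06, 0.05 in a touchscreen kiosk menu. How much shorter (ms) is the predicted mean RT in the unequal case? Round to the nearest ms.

The RT saving is b·ΔH. Equiprobable H₀ = log₂(8) = 3.0000 bits; with the given probabilities H = 2.7027 bits.
b·(H₀ − H) = 215 × (3.0000 − 2.7027) = 63.91 ms.

64 ms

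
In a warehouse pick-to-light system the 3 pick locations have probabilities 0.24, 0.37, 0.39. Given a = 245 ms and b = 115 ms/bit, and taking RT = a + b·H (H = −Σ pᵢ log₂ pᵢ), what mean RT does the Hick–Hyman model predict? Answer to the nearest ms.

Entropy contributions −pᵢ log₂ pᵢ: 0.4941, 0.5307, 0.5298; sum H = 1.5547 bits.
RT = a + bH = 245 + 115·1.5547 = 423.79 ms.

424 ms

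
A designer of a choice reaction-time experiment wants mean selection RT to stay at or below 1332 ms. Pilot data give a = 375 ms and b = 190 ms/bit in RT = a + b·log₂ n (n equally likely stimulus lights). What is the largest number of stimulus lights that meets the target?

32

Set 375 + 190·log₂ n ≤ 1332 → log₂ n ≤ (1332 − 375)/190 = 5.0368.
So n ≤ 2^5.0368 = 32.828; the largest integer n is 32.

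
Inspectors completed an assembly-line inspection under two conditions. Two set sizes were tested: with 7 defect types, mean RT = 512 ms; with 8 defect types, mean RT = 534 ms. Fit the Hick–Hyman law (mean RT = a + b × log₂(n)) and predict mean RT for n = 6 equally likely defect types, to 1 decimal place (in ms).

Fit slope and intercept:
  b = (534 − 512) / (log₂ 8 − log₂ 7) = 22 / (3 − 2.8074) = 114.200 ms/bit
  a = 512 − 114.200 × 2.8074 = 191.401 ms
Then RT(6) = 191.401 + 114.200 × log₂ 6 = 191.401 + 114.200 × 2.5850 ≈ 486.603 ms.

486.6 ms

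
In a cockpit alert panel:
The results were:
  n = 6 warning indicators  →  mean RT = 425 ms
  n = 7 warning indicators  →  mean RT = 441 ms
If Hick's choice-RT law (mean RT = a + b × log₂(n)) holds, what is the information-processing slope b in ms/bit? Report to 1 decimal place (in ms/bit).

b = (RT₂ − RT₁)/(log₂ n₂ − log₂ n₁) = (441 − 425)/(2.8074 − 2.5850) = 71.945 ms/bit.

71.9 ms/bit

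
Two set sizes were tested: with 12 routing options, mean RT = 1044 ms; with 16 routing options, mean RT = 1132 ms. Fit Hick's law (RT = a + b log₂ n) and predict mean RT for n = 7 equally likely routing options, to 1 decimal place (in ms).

Fit slope and intercept:
  b = (1132 − 1044) / (log₂ 16 − log₂ 12) = 88 / (4 − 3.5850) = 212.029 ms/bit
  a = 1044 − 212.029 × 3.5850 = 283.884 ms
Then RT(7) = 283.884 + 212.029 × log₂ 7 = 283.884 + 212.029 × 2.8074 ≈ 879.125 ms.

879.1 ms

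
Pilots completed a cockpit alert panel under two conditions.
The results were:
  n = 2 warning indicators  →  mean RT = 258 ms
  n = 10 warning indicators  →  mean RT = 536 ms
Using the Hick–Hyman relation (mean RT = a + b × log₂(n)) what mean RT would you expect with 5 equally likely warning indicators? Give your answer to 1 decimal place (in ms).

416.3 ms

Solve the two-equation system in a and b:
  b = (536 − 258) / (log₂ 10 − log₂ 2) = 278 / (3.3219 − 1) = 119.728 ms/bit
  a = 258 − 119.728 × 1 = 138.272 ms
Then RT(5) = 138.272 + 119.728 × log₂ 5 = 138.272 + 119.728 × 2.3219 ≈ 416.272 ms.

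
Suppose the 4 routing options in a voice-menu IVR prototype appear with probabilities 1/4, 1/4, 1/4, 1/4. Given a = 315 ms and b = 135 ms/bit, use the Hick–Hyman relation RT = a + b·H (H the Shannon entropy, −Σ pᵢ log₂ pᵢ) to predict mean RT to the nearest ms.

585 ms

H = −Σ pᵢ log₂ pᵢ = 0.25·2 + 0.25·2 + 0.25·2 + 0.25·2 = 2.000 bits.
RT = 315 + 135 × 2.000 = 585.00 ms.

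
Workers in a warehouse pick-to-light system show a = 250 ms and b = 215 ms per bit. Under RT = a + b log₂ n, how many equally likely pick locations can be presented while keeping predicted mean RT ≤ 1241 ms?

24

215·log₂ n ≤ 1241 − 250 = 991, giving log₂ n ≤ 4.6093 and n ≤ 24.408. The largest whole number is 24.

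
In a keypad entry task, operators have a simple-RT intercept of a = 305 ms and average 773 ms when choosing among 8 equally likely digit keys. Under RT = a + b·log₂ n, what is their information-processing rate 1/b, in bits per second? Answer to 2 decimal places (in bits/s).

Choice component = 773 − 305 = 468 ms over log₂(8) = 3 bits.
b = 468 / 3 = 156.000 ms/bit, so 1/b = 6.410 bits/s.

6.41 bits/s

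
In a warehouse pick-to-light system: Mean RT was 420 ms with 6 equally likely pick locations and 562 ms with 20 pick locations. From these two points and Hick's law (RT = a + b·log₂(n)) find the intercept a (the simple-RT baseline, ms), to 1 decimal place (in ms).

208.7 ms

The slope on a log₂ axis is (562 − 420) / (4.3219 − 2.5850) = 81.752 ms/bit.
Intercept: a = 420 − 81.752·log₂(6) = 208.675 ms.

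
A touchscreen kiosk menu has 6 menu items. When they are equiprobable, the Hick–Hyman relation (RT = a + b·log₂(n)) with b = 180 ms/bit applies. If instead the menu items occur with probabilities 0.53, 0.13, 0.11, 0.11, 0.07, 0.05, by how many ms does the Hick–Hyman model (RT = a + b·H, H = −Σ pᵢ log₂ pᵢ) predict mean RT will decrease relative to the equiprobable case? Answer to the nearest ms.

96 ms

Equiprobable entropy H₀ = log₂ 6 = 2.5850 bits.
Skewed entropy H = −Σ pᵢ log₂ pᵢ = 2.0533 bits.
ΔRT = b·(H₀ − H) = 180 × 0.5316 = 95.70 ms.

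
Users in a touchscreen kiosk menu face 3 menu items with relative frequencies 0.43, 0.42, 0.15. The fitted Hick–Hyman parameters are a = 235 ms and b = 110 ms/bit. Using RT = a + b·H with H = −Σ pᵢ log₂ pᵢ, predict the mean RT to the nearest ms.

396 ms

H = 0.43·log₂(1/0.43) + 0.42·log₂(1/0.42) + 0.15·log₂(1/0.15) = 1.4598 bits.
RT = 235 + 110 × 1.4598 = 395.57 ms.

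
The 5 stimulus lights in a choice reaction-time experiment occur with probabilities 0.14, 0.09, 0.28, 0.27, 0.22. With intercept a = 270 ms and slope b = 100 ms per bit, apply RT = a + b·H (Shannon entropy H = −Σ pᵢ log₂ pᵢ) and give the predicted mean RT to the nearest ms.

491 ms

H = 0.14·log₂(1/0.14) + 0.09·log₂(1/0.09) + 0.28·log₂(1/0.28) + 0.27·log₂(1/0.27) + 0.22·log₂(1/0.22) = 2.2146 bits.
RT = 270 + 100 × 2.2146 = 491.46 ms.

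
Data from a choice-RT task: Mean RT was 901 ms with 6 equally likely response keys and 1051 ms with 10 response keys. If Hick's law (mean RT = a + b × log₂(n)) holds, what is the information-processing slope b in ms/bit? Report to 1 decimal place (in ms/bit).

203.5 ms/bit

Slope: b = (1051 − 901) / (log₂ 10 − log₂ 6) = 150/0.7370 = 203.537 ms/bit.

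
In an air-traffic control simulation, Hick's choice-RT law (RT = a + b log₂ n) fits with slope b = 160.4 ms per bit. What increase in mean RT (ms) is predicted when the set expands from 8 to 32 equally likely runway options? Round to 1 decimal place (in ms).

320.8 ms

Only the slope matters, since a is common to both: ΔRT = b·log₂(n₂/n₁).
log₂(32) − log₂(8) = log₂(32/8) = log₂(4) = 2.
ΔRT = 160.4 × 2.0000 = 320.800 ms.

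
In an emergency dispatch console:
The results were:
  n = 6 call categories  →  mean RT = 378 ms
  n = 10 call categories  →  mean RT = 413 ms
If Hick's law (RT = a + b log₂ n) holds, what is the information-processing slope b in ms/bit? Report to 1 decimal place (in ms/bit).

Slope: b = (413 − 378) / (log₂ 10 − log₂ 6) = 35/0.7370 = 47.492 ms/bit.

47.5 ms/bit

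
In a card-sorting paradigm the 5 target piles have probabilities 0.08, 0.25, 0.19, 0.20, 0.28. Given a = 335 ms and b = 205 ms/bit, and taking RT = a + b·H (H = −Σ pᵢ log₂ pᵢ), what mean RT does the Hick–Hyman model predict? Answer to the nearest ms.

H = 0.08·log₂(1/0.08) + 0.25·log₂(1/0.25) + 0.19·log₂(1/0.19) + 0.20·log₂(1/0.20) + 0.28·log₂(1/0.28) = 2.2253 bits.
RT = 335 + 205 × 2.2253 = 791.19 ms.

791 ms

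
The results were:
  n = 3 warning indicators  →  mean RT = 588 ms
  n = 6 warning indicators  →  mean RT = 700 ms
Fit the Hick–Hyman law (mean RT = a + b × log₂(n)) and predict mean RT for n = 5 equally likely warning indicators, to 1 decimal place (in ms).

670.5 ms

RT is linear in log₂ n, so two points fix the line:
  b = (700 − 588) / (log₂ 6 − log₂ 3) = 112 / (2.5850 − 1.5850) = 112.000 ms/bit
  a = 588 − 112.000 × 1.5850 = 410.484 ms
Then RT(5) = 410.484 + 112.000 × log₂ 5 = 410.484 + 112.000 × 2.3219 ≈ 670.540 ms.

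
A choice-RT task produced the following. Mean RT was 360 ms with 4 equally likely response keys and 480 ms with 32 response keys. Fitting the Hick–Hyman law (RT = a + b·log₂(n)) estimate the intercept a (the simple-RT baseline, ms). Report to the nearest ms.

b = (RT₂ − RT₁)/(log₂ n₂ − log₂ n₁) = (480 − 360)/(5 − 2) = 40 ms/bit.
Intercept: a = 360 − 40·log₂(4) = 280.000 ms.

280 ms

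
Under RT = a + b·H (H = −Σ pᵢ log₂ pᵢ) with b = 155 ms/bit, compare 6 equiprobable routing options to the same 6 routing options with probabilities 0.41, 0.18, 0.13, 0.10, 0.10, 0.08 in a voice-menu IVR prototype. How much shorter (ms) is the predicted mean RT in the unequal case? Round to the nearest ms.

42 ms

Equiprobable entropy H₀ = log₂ 6 = 2.5850 bits.
Skewed entropy H = −Σ pᵢ log₂ pᵢ = 2.3112 bits.
ΔRT = b·(H₀ − H) = 155 × 0.2737 = 42.43 ms.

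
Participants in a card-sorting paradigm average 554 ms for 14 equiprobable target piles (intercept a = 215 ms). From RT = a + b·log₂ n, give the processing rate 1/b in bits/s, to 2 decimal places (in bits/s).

11.23 bits/s

b = (554 − 215)/log₂ 14 = 339/3.8074 = 89.038 ms per bit = 0.08904 s/bit; the reciprocal is 11.231 bits/s.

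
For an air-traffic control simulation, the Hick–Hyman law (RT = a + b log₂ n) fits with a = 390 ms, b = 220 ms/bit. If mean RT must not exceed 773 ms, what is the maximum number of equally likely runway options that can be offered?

Information budget: (773 − 390)/220 = 1.7409 bits, so n ≤ 2^1.7409 = 3.342 → at most 3.

3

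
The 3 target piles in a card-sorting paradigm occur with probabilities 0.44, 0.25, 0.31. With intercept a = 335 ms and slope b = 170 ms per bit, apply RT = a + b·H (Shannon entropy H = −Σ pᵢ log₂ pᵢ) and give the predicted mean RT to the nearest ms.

598 ms

H = 0.44·log₂(1/0.44) + 0.25·log₂(1/0.25) + 0.31·log₂(1/0.31) = 1.5449 bits.
RT = 335 + 170 × 1.5449 = 597.64 ms.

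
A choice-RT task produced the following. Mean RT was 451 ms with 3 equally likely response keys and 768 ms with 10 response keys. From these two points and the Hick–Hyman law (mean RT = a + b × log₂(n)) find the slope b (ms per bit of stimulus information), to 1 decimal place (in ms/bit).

182.5 ms/bit

Slope: b = (768 − 451) / (log₂ 10 − log₂ 3) = 317/1.7370 = 182.502 ms/bit.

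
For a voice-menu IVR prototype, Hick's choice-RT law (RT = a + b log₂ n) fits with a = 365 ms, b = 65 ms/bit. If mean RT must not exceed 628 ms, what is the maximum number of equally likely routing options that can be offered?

16

65·log₂ n ≤ 628 − 365 = 263, giving log₂ n ≤ 4.0462 and n ≤ 16.520. The largest whole number is 16.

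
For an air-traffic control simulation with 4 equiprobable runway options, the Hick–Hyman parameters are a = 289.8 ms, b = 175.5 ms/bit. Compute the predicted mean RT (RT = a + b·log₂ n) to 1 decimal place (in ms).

log₂(4) = 2 bits, so RT = 289.8 + 175.5 × 2 ≈ 640.800 ms.

640.8 ms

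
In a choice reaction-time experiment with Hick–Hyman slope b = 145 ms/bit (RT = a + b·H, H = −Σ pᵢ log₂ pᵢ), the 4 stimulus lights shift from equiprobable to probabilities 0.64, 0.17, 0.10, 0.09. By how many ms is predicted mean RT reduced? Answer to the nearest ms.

Equiprobable entropy H₀ = log₂ 4 = 2.0000 bits.
Skewed entropy H = −Σ pᵢ log₂ pᵢ = 1.4915 bits.
ΔRT = b·(H₀ − H) = 145 × 0.5085 = 73.73 ms.

74 ms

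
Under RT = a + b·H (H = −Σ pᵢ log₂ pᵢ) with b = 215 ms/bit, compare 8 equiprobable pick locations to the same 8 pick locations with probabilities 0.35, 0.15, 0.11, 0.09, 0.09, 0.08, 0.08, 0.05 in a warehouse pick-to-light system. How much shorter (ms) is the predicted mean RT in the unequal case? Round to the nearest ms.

The RT saving is b·ΔH. Equiprobable H₀ = log₂(8) = 3.0000 bits; with the given probabilities H = 2.7154 bits.
b·(H₀ − H) = 215 × (3.0000 − 2.7154) = 61.20 ms.

61 ms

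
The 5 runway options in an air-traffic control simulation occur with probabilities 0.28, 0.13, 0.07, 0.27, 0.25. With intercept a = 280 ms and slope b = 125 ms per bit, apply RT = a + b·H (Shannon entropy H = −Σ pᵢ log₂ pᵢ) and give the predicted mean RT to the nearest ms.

552 ms

Entropy contributions −pᵢ log₂ pᵢ: 0.5142, 0.3826, 0.2686, 0.5100, 0.5000; sum H = 2.1754 bits.
RT = a + bH = 280 + 125·2.1754 = 551.93 ms.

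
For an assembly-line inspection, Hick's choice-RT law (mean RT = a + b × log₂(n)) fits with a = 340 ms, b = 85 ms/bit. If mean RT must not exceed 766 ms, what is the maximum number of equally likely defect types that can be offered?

Information budget: (766 − 340)/85 = 5.0118 bits, so n ≤ 2^5.0118 = 32.262 → at most 32.

32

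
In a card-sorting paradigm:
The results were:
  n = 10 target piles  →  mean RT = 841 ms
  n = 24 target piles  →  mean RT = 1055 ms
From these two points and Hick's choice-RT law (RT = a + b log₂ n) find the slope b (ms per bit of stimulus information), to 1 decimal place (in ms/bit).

b = (RT₂ − RT₁)/(log₂ n₂ − log₂ n₁) = (1055 − 841)/(4.5850 − 3.3219) = 169.433 ms/bit.

169.4 ms/bit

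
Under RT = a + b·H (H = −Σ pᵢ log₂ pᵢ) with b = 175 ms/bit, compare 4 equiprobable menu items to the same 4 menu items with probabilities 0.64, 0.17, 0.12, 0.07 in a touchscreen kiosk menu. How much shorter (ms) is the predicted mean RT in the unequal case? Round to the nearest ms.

91 ms

Equiprobable entropy H₀ = log₂ 4 = 2.0000 bits.
Skewed entropy H = −Σ pᵢ log₂ pᵢ = 1.4823 bits.
ΔRT = b·(H₀ − H) = 175 × 0.5177 = 90.60 ms.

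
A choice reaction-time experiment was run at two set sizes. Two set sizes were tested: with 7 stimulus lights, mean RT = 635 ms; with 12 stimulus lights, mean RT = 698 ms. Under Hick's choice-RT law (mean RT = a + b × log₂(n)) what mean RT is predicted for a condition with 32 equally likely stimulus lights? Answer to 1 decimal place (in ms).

812.6 ms

RT is linear in log₂ n, so two points fix the line:
  b = (698 − 635) / (log₂ 12 − log₂ 7) = 63 / (3.5850 − 2.8074) = 81.018 ms/bit
  a = 635 − 81.018 × 2.8074 = 407.554 ms
Then RT(32) = 407.554 + 81.018 × log₂ 32 = 407.554 + 81.018 × 5 ≈ 812.643 ms.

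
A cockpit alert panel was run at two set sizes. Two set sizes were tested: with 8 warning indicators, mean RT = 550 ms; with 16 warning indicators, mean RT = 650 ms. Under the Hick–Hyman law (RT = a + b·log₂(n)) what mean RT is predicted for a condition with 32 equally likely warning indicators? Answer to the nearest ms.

Solve the two-equation system in a and b:
  b = (650 − 550) / (log₂ 16 − log₂ 8) = 100 / (4 − 3) = 100 ms/bit
  a = 550 − 100 × 3 = 250 ms
Then RT(32) = 250 + 100 × log₂ 32 = 250 + 100 × 5 ≈ 750.000 ms.

750 ms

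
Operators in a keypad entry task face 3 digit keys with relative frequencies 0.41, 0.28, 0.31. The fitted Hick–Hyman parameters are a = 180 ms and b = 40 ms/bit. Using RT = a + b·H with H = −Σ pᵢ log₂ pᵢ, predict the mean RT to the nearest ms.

H = 0.41·log₂(1/0.41) + 0.28·log₂(1/0.28) + 0.31·log₂(1/0.31) = 1.5654 bits.
RT = 180 + 40 × 1.5654 = 242.62 ms.

243 ms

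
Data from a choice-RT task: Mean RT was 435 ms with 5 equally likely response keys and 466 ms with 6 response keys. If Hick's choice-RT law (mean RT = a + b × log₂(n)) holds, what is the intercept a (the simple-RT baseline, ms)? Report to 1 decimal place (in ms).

The slope on a log₂ axis is (466 − 435) / (2.5850 − 2.3219) = 117.855 ms/bit.
a = RT₁ − b·log₂ n₁ = 435 − 117.855 × 2.3219 = 161.348 ms.

161.3 ms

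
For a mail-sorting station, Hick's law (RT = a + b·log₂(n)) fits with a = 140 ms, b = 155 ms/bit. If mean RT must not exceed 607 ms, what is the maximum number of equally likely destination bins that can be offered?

Information budget: (607 − 140)/155 = 3.0129 bits, so n ≤ 2^3.0129 = 8.072 → at most 8.

8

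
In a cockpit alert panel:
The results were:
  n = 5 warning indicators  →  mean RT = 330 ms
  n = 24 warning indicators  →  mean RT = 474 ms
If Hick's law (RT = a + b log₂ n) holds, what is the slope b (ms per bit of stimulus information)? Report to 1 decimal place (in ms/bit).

b = (RT₂ − RT₁)/(log₂ n₂ − log₂ n₁) = (474 − 330)/(4.5850 − 2.3219) = 63.631 ms/bit.

63.6 ms/bit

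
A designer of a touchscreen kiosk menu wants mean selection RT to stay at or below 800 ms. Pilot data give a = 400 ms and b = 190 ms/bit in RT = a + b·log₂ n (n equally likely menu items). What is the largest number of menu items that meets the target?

Set 400 + 190·log₂ n ≤ 800 → log₂ n ≤ (800 − 400)/190 = 2.1053.
So n ≤ 2^2.1053 = 4.303; the largest integer n is 4.

4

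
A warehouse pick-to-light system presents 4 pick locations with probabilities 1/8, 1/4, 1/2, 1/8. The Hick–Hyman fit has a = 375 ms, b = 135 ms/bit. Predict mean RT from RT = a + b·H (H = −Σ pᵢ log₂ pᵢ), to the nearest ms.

H = −Σ pᵢ log₂ pᵢ = 0.125·3 + 0.25·2 + 0.5·1 + 0.125·3 = 1.750 bits.
RT = 375 + 135 × 1.750 = 611.25 ms.

611 ms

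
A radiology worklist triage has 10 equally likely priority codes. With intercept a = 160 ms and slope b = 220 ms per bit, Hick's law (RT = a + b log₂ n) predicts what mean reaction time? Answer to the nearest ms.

891 ms

log₂(10) = 3.3219 bits, so RT = 160 + 220 × 3.3219 ≈ 890.824 ms.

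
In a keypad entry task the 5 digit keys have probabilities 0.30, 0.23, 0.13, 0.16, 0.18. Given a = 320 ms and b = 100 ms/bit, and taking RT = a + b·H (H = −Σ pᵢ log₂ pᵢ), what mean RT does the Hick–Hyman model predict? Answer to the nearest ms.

546 ms

Entropy contributions −pᵢ log₂ pᵢ: 0.5211, 0.4877, 0.3826, 0.4230, 0.4453; sum H = 2.2597 bits.
RT = a + bH = 320 + 100·2.2597 = 545.97 ms.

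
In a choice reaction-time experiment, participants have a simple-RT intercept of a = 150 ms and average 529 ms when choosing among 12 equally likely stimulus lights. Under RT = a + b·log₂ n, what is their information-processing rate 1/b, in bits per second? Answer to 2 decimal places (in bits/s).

Choice component = 529 − 150 = 379 ms over log₂(12) = 3.5850 bits.
b = 379 / 3.5850 = 105.719 ms/bit, so 1/b = 9.459 bits/s.

9.46 bits/s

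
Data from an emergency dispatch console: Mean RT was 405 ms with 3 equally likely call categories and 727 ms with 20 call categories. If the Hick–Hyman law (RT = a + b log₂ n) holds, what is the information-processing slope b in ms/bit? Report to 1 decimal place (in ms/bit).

117.6 ms/bit

Slope: b = (727 − 405) / (log₂ 20 − log₂ 3) = 322/2.7370 = 117.649 ms/bit.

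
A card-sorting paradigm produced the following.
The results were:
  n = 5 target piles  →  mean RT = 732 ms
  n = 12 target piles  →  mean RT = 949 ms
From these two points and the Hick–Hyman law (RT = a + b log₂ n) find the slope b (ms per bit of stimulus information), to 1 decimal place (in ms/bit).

Slope: b = (949 − 732) / (log₂ 12 − log₂ 5) = 217/1.2630 = 171.808 ms/bit.

171.8 ms/bit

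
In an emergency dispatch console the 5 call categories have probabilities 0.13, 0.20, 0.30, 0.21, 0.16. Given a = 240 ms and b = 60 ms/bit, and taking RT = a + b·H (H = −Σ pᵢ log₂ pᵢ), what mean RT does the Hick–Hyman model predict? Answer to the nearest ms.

376 ms

Entropy contributions −pᵢ log₂ pᵢ: 0.3826, 0.4644, 0.5211, 0.4728, 0.4230; sum H = 2.2640 bits.
RT = a + bH = 240 + 60·2.2640 = 375.84 ms.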